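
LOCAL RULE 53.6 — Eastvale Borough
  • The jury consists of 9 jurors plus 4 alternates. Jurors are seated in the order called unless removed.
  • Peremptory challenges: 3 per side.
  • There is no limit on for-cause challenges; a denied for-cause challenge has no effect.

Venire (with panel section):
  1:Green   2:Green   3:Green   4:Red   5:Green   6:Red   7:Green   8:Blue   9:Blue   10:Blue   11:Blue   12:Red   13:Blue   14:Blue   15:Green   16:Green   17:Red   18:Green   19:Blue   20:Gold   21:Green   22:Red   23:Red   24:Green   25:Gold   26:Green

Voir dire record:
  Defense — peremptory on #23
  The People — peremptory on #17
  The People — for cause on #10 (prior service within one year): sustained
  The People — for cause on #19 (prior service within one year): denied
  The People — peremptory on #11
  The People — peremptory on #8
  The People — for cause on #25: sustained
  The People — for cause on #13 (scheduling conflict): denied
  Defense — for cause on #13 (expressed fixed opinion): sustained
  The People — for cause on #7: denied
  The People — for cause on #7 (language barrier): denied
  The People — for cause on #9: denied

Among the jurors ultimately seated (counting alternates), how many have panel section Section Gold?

0

Removed: #8, #10, #11, #13, #17, #23, #25.
Seated (13 incl. alternates): #1, #2, #3, #4, #5, #6, #7, #9, #12, #14, #15, #16, #18.
None of those are in Section Gold → 0.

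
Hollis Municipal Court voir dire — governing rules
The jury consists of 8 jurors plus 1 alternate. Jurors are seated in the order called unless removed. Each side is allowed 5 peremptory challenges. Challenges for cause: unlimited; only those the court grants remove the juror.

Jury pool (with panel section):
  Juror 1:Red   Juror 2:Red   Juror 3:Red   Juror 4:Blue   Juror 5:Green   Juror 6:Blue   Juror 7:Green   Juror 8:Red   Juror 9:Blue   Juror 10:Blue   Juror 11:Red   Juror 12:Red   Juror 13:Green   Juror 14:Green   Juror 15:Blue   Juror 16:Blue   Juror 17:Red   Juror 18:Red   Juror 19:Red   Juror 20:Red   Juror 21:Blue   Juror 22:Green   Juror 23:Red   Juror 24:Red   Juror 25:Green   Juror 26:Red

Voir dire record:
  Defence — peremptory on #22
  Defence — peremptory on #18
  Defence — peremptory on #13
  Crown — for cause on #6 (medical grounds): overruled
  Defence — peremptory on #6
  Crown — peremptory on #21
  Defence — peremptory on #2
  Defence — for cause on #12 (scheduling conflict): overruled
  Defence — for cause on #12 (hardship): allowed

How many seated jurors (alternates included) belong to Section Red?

Removed: #2, #6, #12, #13, #18, #21, #22.
Seated (9 incl. alternates): #1, #3, #4, #5, #7, #8, #9, #10, #11.
Of those, in Section Red: #1, #3, #8, #11 → 4.

4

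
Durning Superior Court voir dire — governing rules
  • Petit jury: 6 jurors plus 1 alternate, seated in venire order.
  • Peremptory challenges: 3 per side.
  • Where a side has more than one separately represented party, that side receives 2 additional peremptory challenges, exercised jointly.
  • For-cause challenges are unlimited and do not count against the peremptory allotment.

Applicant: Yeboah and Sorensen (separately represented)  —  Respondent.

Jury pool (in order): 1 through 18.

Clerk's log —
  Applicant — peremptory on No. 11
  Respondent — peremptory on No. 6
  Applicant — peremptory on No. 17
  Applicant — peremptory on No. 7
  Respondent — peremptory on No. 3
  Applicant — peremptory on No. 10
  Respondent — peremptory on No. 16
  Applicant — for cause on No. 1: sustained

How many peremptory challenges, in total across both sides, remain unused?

Applicant allotment: 3 base + 2 multi-party = 5. Respondent allotment: 3.
Applicant peremptories used: #11, #17, #7, #10 — 4 (the for-cause on #1 doesn't count).
Respondent peremptories used: #6, #3, #16 — 3.
Remaining: (5 − 4) + (3 − 3) = 1.

1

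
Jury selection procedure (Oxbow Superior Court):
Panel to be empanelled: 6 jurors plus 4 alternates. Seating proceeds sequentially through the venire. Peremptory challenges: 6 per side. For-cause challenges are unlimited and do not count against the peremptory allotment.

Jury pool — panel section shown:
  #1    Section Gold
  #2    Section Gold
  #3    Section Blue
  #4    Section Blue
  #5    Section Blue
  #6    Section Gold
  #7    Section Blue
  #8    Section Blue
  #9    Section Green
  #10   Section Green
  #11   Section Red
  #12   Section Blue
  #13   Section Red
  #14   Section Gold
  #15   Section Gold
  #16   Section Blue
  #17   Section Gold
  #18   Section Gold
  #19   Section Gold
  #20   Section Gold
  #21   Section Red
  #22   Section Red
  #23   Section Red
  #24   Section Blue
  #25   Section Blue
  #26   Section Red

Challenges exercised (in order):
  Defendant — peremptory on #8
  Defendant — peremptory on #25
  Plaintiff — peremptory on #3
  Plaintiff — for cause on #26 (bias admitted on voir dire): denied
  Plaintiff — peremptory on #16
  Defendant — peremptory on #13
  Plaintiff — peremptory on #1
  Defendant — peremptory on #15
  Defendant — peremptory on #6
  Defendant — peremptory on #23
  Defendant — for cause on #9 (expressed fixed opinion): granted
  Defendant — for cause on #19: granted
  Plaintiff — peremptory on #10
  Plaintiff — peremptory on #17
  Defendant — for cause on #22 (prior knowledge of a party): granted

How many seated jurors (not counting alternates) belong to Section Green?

0

Removed: #1, #3, #6, #8, #9, #10, #13, #15, #16, #17, #19, #22, #23, #25.
Seated jurors 1–6: #2, #4, #5, #7, #11, #12 (alternates #14, #18, #20, #21 not counted).
None of those are in Section Green → 0.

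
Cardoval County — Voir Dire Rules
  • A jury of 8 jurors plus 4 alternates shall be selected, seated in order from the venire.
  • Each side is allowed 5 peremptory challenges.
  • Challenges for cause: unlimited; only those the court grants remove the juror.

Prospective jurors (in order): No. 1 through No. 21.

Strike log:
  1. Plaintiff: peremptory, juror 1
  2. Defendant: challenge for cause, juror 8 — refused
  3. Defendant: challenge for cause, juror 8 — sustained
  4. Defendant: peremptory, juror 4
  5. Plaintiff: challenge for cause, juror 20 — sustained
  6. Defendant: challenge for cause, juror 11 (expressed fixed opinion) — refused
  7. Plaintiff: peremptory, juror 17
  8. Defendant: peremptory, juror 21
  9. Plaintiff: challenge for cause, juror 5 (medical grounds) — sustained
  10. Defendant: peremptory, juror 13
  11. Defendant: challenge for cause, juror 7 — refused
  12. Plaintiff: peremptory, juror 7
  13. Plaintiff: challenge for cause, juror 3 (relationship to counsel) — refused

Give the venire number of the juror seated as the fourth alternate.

Removed: #1, #4, #5, #7, #8, #13, #17, #20, #21. (#3, #11 stay — for-cause denied.)
Filling seats in venire order through position 12: #2, #3, #6, #9, #10, #11, #12, #14, #15, #16, #18, #19.
So alternate 4 is #19.

19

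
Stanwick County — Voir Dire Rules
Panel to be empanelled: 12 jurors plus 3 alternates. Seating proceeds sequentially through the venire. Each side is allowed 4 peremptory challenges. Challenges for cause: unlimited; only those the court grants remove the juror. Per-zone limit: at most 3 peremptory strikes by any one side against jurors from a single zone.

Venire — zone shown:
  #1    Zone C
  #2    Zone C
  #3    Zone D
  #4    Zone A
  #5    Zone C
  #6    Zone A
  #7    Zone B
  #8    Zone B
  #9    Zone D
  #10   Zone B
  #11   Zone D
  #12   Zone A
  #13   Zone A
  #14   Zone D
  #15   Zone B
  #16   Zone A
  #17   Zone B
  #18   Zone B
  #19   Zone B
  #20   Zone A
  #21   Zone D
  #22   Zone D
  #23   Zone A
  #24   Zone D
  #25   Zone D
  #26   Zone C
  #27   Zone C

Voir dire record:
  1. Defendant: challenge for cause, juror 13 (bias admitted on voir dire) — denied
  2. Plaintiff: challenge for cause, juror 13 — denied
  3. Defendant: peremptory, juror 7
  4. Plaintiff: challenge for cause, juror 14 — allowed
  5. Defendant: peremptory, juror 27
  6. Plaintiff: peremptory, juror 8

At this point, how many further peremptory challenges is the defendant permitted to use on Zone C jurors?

2

Defendant peremptories so far: #7, #27 — 2 of 4 used, 2 left overall.
Against Zone C: #27 — 1 used; per-zone cap 3 leaves 2.
Binding limit: min(2, 2) = 2.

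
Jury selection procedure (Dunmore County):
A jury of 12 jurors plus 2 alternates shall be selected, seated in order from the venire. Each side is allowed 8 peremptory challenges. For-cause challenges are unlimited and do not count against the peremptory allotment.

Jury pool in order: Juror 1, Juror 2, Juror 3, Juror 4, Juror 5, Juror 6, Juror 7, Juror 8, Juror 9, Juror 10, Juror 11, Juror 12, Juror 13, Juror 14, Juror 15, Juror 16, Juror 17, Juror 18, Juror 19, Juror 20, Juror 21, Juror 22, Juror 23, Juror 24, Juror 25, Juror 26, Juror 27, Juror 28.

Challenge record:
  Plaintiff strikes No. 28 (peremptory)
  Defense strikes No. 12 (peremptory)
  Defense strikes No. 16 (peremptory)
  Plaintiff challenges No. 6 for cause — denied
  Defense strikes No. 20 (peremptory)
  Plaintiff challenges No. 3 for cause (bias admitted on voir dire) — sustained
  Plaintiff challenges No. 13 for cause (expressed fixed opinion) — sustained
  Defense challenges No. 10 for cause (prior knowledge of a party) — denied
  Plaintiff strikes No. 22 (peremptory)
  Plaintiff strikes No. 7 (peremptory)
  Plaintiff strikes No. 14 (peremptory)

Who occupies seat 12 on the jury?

Removed: #3, #7, #12, #13, #14, #16, #20, #22, #28. (#6, #10 stay — for-cause denied.)
Filling seats in venire order through position 12: #1, #2, #4, #5, #6, #8, #9, #10, #11, #15, #17, #18.
So seat 12 is #18.

18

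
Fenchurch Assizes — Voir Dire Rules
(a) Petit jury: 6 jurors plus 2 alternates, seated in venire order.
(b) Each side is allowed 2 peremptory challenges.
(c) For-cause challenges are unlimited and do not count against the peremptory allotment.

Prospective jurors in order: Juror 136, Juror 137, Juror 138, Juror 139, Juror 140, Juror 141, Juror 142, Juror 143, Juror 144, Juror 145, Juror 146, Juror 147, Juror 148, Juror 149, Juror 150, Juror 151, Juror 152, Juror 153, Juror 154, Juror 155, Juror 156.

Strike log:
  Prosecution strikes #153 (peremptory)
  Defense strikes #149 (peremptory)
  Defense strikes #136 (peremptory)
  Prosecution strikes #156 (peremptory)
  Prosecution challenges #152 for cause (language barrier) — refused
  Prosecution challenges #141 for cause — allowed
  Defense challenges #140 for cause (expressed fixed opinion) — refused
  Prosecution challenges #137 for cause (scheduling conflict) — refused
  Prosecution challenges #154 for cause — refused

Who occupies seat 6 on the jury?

Removed: #136, #141, #149, #153, #156. (#137, #140, #152, #154 stay — for-cause denied.)
Seating in order: seats 1–6 → #137, #138, #139, #140, #142, #143; alternates → #144, #145.
So seat 6 is #143.

143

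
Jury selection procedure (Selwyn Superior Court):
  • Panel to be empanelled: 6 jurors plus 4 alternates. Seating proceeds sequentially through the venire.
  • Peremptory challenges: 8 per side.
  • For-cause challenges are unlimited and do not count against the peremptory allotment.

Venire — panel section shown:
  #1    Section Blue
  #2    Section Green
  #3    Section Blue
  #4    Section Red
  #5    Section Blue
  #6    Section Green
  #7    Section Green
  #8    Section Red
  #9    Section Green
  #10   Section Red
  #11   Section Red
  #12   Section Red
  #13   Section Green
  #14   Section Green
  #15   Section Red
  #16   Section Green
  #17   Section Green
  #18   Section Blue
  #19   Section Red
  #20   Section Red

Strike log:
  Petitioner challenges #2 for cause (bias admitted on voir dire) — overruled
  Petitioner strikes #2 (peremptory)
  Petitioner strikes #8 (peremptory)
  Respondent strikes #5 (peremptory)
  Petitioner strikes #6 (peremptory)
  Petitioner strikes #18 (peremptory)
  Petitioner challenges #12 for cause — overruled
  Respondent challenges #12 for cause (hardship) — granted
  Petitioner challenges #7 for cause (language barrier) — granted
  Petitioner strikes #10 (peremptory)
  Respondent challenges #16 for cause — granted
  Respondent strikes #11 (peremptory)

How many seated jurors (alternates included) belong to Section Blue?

2

Removed: #2, #5, #6, #7, #8, #10, #11, #12, #16, #18.
Seated (10 incl. alternates): #1, #3, #4, #9, #13, #14, #15, #17, #19, #20.
Of those, in Section Blue: #1, #3 → 2.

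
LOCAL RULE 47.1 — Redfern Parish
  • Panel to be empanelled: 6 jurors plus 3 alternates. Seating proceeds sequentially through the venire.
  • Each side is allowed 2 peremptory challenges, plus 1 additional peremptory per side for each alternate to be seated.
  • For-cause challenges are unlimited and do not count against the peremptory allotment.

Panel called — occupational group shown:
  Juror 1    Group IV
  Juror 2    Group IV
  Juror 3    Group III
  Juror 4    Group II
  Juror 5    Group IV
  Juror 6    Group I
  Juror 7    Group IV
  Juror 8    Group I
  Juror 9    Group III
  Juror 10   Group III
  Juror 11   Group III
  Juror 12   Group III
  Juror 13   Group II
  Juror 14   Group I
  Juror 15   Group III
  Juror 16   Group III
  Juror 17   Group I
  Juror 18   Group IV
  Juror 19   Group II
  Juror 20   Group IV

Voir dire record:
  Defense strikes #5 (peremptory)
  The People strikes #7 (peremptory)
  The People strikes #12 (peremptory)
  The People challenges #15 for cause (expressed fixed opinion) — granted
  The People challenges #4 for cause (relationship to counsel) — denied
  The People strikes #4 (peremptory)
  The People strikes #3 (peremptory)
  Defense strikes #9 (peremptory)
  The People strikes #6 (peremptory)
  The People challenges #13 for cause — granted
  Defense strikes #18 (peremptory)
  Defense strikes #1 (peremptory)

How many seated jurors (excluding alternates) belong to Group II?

Removed: #1, #3, #4, #5, #6, #7, #9, #12, #13, #15, #18.
Seated jurors 1–6: #2, #8, #10, #11, #14, #16 (alternates #17, #19, #20 not counted).
None of those are in Group II → 0.

0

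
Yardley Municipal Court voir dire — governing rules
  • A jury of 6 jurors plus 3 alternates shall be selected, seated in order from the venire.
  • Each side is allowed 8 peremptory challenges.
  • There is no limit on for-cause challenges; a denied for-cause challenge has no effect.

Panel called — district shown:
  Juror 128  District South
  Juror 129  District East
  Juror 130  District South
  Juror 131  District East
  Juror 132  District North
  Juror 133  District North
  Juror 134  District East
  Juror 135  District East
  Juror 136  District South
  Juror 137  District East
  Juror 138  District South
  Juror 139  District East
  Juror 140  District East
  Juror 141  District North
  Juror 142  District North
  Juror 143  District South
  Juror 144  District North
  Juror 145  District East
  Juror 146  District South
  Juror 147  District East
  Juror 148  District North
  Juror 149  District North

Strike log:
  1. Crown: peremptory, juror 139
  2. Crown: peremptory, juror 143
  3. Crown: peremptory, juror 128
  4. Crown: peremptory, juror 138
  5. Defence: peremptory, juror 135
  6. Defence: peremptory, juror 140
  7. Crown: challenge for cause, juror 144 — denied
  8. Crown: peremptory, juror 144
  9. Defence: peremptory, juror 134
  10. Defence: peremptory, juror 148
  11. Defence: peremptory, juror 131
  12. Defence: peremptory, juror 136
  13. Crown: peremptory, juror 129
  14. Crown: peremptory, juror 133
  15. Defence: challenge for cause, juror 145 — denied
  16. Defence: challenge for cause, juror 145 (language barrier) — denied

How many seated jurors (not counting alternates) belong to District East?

Removed: #128, #129, #131, #133, #134, #135, #136, #138, #139, #140, #143, #144, #148.
Seated jurors 1–6: #130, #132, #137, #141, #142, #145 (alternates #146, #147, #149 not counted).
Of those, in District East: #137, #145 → 2.

2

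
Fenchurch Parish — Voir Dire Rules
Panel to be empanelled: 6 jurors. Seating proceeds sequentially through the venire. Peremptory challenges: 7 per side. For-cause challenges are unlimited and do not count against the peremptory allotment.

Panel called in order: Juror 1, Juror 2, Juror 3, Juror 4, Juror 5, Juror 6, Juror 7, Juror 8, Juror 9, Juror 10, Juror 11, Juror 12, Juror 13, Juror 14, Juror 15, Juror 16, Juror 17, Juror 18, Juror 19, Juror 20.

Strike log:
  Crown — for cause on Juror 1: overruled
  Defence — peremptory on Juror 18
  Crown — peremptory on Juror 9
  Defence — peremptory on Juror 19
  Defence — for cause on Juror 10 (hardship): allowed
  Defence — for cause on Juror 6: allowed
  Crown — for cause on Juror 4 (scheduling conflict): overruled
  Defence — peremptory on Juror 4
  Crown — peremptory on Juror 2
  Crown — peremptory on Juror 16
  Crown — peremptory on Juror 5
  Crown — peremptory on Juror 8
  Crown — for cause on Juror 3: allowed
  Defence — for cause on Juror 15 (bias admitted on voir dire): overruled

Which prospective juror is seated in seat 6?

Removed: #2, #3, #4, #5, #6, #8, #9, #10, #16, #18, #19. (#1, #15 stay — for-cause denied.)
Filling seats in venire order through position 6: #1, #7, #11, #12, #13, #14.
So seat 6 is #14.

14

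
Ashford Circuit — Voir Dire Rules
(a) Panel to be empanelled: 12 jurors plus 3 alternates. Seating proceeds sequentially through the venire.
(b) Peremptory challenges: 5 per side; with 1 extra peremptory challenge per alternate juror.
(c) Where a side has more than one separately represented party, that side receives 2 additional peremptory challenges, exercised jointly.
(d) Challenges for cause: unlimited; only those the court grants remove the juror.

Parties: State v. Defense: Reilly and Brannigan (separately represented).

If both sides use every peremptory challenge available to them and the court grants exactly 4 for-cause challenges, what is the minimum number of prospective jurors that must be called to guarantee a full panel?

Seats to fill: 12 + 3 alternates = 15.
Peremptories — State: 5 + 1×3 = 8; Defense: 5 + 1×3 + 2 = 10; total 18.
For-cause removals: 4.
Minimum venire: 15 + 18 + 4 = 37.

37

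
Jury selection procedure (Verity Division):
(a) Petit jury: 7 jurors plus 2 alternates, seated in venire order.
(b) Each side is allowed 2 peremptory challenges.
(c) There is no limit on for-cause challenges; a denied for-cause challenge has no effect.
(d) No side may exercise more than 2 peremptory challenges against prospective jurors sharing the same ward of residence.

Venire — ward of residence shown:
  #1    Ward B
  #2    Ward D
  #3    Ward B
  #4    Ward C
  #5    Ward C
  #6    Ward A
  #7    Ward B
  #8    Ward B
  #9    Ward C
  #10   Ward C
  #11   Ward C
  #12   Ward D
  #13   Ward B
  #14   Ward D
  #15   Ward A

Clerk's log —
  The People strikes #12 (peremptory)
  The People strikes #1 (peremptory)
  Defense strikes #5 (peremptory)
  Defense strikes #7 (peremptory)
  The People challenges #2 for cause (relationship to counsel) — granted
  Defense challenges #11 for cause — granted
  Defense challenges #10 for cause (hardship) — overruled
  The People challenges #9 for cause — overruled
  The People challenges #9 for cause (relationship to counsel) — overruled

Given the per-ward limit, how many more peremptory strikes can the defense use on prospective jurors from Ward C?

0

Defense peremptories so far: #5, #7 — 2 of 2 used, 0 left overall.
Against Ward C: #5 — 1 used; per-ward cap 2 leaves 1.
Binding limit: min(0, 1) = 0.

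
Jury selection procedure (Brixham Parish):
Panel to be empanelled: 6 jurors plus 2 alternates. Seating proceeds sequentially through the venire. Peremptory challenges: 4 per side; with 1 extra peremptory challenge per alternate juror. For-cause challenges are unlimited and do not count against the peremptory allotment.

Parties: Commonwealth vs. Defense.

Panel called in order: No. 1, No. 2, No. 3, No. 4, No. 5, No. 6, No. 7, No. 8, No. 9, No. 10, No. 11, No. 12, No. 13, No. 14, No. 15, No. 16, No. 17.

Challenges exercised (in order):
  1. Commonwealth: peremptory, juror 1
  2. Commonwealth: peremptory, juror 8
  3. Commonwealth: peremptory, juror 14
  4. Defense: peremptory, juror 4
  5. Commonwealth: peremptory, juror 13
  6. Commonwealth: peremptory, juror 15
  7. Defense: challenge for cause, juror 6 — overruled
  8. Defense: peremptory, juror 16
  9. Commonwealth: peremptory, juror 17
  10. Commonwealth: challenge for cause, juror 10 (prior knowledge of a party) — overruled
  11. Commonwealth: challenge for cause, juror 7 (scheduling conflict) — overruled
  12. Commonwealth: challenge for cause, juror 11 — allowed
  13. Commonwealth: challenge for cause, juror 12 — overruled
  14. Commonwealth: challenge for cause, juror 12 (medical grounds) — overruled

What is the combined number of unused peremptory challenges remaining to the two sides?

4

Commonwealth allotment: 4 base + 1 × 2 alternates = 6. Defense allotment: 4 base + 1 × 2 alternates = 6.
Commonwealth peremptories used: #1, #8, #14, #13, #15, #17 — 6 (for-cause on #10, #7, #11, #12, #12 don't count).
Defense peremptories used: #4, #16 — 2 (the for-cause on #6 doesn't count).
Remaining: (6 − 6) + (6 − 2) = 4.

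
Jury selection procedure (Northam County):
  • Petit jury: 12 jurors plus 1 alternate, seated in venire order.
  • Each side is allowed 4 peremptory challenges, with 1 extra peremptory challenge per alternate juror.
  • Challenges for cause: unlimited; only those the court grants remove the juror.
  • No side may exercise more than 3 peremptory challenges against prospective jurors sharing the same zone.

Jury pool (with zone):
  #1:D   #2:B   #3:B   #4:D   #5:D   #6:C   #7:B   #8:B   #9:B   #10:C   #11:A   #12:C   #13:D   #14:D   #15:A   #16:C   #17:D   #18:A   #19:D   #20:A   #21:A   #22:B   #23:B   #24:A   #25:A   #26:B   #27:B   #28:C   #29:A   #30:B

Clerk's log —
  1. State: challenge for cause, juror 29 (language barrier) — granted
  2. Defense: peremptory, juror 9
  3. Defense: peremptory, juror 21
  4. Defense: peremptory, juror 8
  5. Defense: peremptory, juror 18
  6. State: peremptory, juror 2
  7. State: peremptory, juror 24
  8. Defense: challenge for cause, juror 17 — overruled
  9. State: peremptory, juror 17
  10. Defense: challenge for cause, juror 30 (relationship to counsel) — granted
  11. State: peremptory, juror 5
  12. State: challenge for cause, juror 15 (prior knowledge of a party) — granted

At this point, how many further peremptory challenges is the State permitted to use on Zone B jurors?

1

State peremptories so far: #2, #24, #17, #5 — 4 of 5 used, 1 left overall.
Against Zone B: #2 — 1 used; per-zone cap 3 leaves 2.
Binding limit: min(1, 2) = 1.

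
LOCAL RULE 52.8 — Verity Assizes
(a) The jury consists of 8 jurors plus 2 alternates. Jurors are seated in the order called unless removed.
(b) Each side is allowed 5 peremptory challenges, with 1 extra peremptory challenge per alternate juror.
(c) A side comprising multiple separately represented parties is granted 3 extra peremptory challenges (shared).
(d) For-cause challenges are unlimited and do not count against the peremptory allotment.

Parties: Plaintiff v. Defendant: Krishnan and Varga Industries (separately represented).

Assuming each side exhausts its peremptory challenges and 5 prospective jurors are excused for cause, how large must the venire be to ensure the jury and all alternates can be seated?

32

Seats to fill: 8 + 2 alternates = 10.
Peremptories — Plaintiff: 5 + 1×2 = 7; Defendant: 5 + 1×2 + 3 = 10; total 17.
For-cause removals: 5.
Minimum venire: 10 + 17 + 5 = 32.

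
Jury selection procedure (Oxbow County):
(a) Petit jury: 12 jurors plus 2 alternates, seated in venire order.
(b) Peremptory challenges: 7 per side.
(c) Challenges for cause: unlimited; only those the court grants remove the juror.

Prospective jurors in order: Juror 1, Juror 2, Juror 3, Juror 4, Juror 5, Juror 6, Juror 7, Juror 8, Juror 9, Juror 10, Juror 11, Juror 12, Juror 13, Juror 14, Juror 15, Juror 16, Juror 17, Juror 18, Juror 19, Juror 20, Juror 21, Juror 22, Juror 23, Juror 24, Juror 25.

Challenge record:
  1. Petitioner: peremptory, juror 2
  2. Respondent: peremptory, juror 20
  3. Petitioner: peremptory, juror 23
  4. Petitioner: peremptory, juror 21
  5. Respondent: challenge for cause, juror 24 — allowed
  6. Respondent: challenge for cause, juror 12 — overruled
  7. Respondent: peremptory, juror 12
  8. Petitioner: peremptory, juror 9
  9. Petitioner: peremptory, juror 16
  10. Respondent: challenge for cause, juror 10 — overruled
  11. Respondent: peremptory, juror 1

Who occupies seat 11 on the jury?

Removed: #1, #2, #9, #12, #16, #20, #21, #23, #24. (#10 stays — for-cause denied.)
Seating in order: seats 1–12 → #3, #4, #5, #6, #7, #8, #10, #11, #13, #14, #15, #17; alternates → #18, #19.
So seat 11 is #15.

15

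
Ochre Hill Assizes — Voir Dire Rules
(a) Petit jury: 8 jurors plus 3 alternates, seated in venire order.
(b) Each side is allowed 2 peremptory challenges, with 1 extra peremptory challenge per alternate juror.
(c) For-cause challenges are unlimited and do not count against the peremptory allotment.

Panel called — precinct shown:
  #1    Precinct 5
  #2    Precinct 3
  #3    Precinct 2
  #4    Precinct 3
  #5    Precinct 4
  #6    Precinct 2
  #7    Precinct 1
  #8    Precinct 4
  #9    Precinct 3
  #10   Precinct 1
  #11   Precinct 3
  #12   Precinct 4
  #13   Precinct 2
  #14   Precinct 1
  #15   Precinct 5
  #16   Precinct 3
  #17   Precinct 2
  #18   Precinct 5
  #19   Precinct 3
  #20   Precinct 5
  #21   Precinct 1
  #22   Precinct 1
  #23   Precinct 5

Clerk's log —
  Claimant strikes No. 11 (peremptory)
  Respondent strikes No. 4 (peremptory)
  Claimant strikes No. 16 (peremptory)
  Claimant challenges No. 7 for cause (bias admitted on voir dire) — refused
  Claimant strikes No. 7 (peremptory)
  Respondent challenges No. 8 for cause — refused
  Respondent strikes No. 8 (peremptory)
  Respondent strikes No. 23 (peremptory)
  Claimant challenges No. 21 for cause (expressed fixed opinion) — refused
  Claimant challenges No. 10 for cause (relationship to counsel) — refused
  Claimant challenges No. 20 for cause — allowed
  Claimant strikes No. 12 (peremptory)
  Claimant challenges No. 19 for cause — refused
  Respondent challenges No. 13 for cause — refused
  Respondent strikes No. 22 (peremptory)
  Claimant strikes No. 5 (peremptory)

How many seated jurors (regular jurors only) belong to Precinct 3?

2

Removed: #4, #5, #7, #8, #11, #12, #16, #20, #22, #23.
Seated jurors 1–8: #1, #2, #3, #6, #9, #10, #13, #14 (alternates #15, #17, #18 not counted).
Of those, in Precinct 3: #2, #9 → 2.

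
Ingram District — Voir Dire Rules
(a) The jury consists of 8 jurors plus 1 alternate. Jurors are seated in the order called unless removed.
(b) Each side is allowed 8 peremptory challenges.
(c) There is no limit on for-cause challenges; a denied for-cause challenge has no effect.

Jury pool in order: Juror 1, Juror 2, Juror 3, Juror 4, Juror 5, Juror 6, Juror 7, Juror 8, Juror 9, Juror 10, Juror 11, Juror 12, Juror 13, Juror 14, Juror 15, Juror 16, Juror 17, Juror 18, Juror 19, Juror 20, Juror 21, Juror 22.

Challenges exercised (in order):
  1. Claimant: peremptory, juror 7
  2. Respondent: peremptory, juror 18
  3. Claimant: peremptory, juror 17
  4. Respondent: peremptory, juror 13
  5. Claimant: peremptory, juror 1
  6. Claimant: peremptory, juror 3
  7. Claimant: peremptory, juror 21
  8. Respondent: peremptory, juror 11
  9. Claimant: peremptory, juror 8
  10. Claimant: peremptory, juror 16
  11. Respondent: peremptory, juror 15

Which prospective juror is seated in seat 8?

Removed: #1, #3, #7, #8, #11, #13, #15, #16, #17, #18, #21.
Seating in order: seats 1–8 → #2, #4, #5, #6, #9, #10, #12, #14; alternates → #19.
So seat 8 is #14.

14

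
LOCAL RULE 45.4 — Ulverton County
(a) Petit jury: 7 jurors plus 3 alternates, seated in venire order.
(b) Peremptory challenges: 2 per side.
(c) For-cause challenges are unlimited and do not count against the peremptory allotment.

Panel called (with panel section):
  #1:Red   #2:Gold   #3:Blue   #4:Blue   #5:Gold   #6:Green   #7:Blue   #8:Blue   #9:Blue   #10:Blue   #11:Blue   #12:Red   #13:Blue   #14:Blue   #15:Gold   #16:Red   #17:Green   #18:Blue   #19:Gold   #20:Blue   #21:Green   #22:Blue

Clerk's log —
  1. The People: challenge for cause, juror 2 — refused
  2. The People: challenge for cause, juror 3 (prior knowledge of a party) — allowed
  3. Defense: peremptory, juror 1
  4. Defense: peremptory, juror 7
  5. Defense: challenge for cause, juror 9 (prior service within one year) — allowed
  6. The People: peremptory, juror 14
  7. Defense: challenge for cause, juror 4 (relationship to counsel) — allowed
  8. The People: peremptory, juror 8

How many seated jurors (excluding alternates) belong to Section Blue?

3

Removed: #1, #3, #4, #7, #8, #9, #14.
Seated jurors 1–7: #2, #5, #6, #10, #11, #12, #13 (alternates #15, #16, #17 not counted).
Of those, in Section Blue: #10, #11, #13 → 3.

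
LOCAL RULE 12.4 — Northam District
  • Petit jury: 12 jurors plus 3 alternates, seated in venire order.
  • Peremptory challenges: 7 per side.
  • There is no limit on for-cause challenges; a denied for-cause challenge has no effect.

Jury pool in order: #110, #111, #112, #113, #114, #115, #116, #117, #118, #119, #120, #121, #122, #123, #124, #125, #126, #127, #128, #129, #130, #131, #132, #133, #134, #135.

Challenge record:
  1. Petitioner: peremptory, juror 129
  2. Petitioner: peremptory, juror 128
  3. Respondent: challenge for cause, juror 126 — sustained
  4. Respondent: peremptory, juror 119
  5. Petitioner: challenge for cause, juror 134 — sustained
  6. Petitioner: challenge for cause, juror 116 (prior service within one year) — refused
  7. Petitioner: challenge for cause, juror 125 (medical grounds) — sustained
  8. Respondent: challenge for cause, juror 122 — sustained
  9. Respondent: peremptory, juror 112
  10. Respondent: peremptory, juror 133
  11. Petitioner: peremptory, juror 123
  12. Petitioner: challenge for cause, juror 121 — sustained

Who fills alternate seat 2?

132

Removed: #112, #119, #121, #122, #123, #125, #126, #128, #129, #133, #134. (#116 stays — for-cause denied.)
Seating in order: seats 1–12 → #110, #111, #113, #114, #115, #116, #117, #118, #120, #124, #127, #130; alternates → #131, #132, #135.
So alternate 2 is #132.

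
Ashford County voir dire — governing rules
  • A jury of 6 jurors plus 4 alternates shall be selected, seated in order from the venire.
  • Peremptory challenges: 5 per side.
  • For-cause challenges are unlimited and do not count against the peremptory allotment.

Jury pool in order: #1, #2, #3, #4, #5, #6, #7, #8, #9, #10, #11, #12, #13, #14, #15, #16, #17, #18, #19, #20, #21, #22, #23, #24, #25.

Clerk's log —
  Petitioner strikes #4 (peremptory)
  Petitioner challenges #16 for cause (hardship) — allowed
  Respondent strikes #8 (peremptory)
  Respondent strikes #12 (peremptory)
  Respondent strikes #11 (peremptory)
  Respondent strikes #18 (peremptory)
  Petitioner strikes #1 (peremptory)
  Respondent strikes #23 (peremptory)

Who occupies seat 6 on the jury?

Removed: #1, #4, #8, #11, #12, #16, #18, #23.
Seating in order: seats 1–6 → #2, #3, #5, #6, #7, #9; alternates → #10, #13, #14, #15.
So seat 6 is #9.

9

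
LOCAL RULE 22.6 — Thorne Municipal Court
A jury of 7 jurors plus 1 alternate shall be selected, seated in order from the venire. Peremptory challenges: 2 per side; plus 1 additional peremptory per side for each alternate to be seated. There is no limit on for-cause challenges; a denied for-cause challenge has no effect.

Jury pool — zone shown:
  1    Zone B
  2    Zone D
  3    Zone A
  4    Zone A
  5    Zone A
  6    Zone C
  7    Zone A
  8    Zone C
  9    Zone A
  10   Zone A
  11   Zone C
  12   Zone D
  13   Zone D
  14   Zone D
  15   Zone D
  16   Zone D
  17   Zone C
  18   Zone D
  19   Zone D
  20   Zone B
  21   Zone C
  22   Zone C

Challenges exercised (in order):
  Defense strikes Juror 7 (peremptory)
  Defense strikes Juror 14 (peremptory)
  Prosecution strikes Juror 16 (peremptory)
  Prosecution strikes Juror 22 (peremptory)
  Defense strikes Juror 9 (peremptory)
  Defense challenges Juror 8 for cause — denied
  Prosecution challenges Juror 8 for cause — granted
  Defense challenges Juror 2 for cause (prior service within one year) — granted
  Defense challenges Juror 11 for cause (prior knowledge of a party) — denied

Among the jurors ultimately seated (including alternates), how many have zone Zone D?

1

Removed: #2, #7, #8, #9, #14, #16, #22.
Seated (8 incl. alternates): #1, #3, #4, #5, #6, #10, #11, #12.
Of those, in Zone D: #12 → 1.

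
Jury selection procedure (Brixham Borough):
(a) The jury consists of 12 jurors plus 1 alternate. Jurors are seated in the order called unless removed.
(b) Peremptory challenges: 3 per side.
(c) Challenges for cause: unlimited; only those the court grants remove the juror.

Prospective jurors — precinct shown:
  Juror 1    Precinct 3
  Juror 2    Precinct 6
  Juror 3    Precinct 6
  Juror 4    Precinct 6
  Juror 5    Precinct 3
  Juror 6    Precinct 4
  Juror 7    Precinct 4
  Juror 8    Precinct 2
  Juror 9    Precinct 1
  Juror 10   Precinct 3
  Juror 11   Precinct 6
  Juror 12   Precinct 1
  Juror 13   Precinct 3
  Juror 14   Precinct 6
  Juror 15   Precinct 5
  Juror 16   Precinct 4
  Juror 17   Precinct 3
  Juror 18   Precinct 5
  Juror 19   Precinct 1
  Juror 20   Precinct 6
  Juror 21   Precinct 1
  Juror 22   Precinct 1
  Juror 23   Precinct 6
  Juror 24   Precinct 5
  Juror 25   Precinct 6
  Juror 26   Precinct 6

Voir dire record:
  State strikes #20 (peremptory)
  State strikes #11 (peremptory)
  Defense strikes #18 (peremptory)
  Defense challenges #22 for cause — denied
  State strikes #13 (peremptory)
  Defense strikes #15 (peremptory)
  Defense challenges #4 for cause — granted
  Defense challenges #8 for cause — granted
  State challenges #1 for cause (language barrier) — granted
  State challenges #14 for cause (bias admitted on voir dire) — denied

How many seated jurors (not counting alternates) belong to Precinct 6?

3

Removed: #1, #4, #8, #11, #13, #15, #18, #20.
Seated jurors 1–12: #2, #3, #5, #6, #7, #9, #10, #12, #14, #16, #17, #19 (alternates #21 not counted).
Of those, in Precinct 6: #2, #3, #14 → 3.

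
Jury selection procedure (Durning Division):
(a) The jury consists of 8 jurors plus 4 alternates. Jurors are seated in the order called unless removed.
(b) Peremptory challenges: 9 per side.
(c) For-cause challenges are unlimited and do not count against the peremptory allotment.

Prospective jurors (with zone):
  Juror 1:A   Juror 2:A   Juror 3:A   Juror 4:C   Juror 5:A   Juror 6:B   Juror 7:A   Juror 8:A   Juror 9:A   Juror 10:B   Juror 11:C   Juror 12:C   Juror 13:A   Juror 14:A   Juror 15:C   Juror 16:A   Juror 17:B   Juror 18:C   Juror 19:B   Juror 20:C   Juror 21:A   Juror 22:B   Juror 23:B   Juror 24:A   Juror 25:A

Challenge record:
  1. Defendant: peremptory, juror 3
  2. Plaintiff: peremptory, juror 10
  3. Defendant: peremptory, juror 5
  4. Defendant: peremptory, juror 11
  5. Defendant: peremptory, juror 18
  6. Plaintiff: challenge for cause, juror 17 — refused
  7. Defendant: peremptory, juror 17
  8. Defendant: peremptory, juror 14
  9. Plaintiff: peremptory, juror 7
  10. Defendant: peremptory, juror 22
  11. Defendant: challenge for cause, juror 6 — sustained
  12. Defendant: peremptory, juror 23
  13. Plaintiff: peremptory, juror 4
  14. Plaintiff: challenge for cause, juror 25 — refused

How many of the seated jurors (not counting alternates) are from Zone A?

Removed: #3, #4, #5, #6, #7, #10, #11, #14, #17, #18, #22, #23.
Seated jurors 1–8: #1, #2, #8, #9, #12, #13, #15, #16 (alternates #19, #20, #21, #24 not counted).
Of those, in Zone A: #1, #2, #8, #9, #13, #16 → 6.

6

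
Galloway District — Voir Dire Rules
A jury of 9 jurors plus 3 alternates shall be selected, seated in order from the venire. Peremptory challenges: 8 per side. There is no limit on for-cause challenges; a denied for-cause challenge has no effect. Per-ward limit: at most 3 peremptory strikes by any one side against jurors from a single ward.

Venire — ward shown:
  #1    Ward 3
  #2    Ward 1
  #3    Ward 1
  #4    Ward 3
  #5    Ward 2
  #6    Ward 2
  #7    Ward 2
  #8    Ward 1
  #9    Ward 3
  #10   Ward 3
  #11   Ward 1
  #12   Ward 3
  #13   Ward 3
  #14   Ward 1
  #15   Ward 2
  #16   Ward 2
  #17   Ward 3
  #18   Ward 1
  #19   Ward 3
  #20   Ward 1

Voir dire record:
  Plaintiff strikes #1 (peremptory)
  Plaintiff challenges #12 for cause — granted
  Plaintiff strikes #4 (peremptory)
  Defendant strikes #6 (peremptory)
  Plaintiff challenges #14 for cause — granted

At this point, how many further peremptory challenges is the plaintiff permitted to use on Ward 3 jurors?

Plaintiff peremptories so far: #1, #4 — 2 of 8 used, 6 left overall.
Against Ward 3: #1, #4 — 2 used; per-ward cap 3 leaves 1.
Binding limit: min(6, 1) = 1.

1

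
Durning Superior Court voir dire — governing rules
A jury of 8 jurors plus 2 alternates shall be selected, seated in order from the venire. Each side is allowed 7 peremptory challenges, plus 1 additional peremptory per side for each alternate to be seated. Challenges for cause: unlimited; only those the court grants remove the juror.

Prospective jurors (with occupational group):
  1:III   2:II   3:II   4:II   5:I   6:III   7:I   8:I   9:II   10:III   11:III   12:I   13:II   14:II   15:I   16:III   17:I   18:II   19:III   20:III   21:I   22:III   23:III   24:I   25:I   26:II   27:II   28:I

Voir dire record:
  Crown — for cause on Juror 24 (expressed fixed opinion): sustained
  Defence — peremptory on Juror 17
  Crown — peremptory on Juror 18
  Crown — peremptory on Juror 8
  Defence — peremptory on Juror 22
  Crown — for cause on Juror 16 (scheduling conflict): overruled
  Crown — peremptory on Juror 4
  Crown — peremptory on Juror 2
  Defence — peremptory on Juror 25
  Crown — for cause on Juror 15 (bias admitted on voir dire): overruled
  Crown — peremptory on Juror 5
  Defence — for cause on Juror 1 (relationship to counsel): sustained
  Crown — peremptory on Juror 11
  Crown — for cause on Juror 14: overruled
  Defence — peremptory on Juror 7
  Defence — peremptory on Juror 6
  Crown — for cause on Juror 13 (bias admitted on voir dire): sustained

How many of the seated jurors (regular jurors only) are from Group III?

Removed: #1, #2, #4, #5, #6, #7, #8, #11, #13, #17, #18, #22, #24, #25.
Seated jurors 1–8: #3, #9, #10, #12, #14, #15, #16, #19 (alternates #20, #21 not counted).
Of those, in Group III: #10, #16, #19 → 3.

3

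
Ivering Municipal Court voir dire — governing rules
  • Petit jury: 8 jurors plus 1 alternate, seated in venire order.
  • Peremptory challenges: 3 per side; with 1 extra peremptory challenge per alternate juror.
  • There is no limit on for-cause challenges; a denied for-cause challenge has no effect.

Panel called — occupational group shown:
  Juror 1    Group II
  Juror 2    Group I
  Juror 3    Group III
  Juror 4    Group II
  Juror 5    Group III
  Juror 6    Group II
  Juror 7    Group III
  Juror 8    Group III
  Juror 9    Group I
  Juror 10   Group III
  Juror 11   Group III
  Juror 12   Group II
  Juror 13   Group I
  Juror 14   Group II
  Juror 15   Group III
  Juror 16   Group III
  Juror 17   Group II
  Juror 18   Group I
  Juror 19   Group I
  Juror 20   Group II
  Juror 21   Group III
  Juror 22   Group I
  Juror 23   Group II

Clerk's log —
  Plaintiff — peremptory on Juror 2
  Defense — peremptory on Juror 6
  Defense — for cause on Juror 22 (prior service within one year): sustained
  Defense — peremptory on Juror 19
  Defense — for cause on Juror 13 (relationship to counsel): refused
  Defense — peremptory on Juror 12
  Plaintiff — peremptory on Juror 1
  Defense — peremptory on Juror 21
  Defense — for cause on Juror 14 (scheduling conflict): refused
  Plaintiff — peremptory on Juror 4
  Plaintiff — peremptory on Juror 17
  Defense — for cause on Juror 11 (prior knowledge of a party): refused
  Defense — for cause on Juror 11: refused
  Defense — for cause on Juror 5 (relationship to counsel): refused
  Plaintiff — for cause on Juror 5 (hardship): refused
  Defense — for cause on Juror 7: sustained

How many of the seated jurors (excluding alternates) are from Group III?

Removed: #1, #2, #4, #6, #7, #12, #17, #19, #21, #22.
Seated jurors 1–8: #3, #5, #8, #9, #10, #11, #13, #14 (alternates #15 not counted).
Of those, in Group III: #3, #5, #8, #10, #11 → 5.

5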